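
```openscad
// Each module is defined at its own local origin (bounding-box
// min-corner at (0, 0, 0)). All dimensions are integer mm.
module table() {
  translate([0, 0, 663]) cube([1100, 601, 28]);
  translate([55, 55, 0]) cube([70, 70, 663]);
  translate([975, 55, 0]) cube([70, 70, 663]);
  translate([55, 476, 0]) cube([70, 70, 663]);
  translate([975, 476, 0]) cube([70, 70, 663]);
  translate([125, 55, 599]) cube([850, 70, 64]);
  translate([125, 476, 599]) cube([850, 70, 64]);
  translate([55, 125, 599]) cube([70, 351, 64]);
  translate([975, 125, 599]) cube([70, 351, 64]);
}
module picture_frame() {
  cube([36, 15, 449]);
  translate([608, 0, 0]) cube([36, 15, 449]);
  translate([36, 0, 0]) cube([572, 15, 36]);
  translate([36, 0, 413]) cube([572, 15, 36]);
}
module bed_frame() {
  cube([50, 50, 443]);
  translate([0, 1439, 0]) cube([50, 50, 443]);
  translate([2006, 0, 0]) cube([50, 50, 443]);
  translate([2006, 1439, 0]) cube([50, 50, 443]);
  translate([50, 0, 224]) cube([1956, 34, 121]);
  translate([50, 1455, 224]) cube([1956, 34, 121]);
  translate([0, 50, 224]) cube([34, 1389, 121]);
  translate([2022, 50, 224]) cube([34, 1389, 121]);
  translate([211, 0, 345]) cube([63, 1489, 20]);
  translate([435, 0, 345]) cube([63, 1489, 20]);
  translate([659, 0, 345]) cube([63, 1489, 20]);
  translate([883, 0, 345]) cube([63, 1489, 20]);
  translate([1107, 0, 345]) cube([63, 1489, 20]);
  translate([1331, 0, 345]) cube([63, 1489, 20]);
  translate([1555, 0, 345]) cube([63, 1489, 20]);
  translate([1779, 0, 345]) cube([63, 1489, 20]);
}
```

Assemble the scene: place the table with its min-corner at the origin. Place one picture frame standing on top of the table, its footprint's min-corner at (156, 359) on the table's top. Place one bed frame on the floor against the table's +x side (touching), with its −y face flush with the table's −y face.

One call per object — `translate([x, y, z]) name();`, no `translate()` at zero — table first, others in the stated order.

table();
translate([156, 359, 691]) picture_frame();
translate([1100, 0, 0]) bed_frame();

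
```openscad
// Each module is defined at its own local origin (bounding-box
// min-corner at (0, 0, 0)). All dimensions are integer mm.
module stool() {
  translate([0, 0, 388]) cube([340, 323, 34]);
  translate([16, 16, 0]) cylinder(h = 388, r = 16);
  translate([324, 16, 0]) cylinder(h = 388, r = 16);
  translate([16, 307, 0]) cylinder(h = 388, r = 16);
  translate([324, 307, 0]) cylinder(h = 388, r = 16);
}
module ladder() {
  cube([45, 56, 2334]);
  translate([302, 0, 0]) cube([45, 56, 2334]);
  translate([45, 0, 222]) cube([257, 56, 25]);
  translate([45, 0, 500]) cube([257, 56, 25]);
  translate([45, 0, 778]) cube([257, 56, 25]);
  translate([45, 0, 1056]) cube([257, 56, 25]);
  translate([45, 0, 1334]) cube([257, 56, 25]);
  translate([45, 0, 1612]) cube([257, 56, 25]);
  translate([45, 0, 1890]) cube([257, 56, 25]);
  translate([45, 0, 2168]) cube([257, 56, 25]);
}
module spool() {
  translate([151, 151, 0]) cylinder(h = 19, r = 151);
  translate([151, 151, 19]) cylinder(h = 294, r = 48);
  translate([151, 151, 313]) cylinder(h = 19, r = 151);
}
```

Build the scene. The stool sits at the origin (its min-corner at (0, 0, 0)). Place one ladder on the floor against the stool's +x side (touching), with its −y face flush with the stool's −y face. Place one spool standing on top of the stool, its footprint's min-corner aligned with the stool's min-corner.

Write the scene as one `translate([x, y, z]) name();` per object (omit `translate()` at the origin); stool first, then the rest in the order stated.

stool();
translate([340, 0, 0]) ladder();
translate([0, 0, 422]) spool();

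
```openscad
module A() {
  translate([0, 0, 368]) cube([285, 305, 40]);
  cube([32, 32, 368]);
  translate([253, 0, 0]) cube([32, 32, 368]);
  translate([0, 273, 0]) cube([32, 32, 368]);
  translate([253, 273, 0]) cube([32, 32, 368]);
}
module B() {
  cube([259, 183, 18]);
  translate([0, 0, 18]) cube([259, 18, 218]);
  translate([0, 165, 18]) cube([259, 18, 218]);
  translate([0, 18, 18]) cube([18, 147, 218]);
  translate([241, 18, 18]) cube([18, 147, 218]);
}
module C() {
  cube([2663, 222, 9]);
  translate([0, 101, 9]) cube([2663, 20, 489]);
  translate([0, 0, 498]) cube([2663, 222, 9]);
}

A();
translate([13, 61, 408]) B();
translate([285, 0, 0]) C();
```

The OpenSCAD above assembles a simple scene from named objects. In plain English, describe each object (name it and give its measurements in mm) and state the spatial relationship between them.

A is a simple wooden stool: a rectangular seat 285 mm (x) by 305 mm (y), 40 mm thick, top face at z = 408 mm, on four square legs, each 32×32 mm in cross-section. The legs rest on z = 0, each flush with a corner of the seat.

B is an open-topped rectangular box: outside dimensions 259×183×236 mm, with a uniform wall and base thickness of 18 mm. The base is a full 259×183 slab on the floor; four walls sit on top of the base. The front and back walls (the −y and +y sides) span the full width; the two side walls fit between them.

C is an I-beam lying along x, 2663 mm long. Overall section height 507 mm. Two flanges 222 mm wide (y) and 9 mm thick, one on the floor and one at the top; a web 20 mm thick runs between them, centred on the flange width.

The open box is on top of the stool, centred. The I-beam is against the stool's +x side, with their −y faces flush.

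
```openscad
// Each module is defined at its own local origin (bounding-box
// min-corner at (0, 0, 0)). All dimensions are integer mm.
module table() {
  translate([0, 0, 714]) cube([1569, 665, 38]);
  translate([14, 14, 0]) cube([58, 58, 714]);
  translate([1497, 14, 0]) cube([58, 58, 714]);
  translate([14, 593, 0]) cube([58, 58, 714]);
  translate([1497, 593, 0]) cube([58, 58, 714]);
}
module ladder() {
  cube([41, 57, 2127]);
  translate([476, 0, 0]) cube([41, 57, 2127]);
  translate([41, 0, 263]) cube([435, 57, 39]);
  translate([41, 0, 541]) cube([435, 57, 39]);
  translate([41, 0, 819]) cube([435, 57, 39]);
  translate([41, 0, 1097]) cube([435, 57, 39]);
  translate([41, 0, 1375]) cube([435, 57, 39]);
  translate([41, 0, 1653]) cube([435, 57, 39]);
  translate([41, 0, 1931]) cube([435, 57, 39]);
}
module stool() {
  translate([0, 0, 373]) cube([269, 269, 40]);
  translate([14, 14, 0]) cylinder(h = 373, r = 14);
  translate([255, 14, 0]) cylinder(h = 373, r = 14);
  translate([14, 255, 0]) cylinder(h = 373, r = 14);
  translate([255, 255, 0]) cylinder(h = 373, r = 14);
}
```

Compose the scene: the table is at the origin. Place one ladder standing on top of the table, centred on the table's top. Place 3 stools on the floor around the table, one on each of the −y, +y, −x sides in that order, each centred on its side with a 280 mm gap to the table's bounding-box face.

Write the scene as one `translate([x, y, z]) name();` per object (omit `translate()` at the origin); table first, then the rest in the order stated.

table();
translate([526, 304, 752]) ladder();
translate([650, -549, 0]) stool();
translate([650, 945, 0]) stool();
translate([-549, 198, 0]) stool();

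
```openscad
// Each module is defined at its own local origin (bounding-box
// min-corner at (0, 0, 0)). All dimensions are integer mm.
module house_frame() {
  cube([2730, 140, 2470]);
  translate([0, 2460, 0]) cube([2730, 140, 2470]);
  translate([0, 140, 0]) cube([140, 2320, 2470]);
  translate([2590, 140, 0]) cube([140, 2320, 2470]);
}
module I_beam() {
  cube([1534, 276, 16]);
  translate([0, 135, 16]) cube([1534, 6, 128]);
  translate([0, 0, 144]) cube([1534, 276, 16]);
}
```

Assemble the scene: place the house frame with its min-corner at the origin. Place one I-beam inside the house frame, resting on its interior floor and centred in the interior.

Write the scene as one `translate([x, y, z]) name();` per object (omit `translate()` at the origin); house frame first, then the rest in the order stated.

house_frame();
translate([598, 1162, 0]) I_beam();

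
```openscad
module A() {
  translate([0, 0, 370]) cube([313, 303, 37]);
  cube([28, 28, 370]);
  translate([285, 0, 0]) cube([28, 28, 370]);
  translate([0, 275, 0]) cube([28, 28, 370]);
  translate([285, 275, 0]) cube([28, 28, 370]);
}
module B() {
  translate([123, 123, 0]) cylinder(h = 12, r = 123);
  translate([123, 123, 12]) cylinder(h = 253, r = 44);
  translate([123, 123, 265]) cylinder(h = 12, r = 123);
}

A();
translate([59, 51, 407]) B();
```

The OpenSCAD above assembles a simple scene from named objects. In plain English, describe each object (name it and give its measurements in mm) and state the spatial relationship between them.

A is a four-legged stool. The seat is a 313×303×37 mm slab whose top surface is at z = 407 mm; four square legs, each 28×28 mm in cross-section, run from the floor (z = 0) to the underside of the seat, each flush with a corner of the seat.

B is a spool: two coaxial disc flanges of radius 123 mm and thickness 12 mm, joined by a core cylinder of radius 44 mm and height 253 mm. The lower flange rests on z = 0 and the three cylinders share a vertical axis.

The spool is on top of the stool.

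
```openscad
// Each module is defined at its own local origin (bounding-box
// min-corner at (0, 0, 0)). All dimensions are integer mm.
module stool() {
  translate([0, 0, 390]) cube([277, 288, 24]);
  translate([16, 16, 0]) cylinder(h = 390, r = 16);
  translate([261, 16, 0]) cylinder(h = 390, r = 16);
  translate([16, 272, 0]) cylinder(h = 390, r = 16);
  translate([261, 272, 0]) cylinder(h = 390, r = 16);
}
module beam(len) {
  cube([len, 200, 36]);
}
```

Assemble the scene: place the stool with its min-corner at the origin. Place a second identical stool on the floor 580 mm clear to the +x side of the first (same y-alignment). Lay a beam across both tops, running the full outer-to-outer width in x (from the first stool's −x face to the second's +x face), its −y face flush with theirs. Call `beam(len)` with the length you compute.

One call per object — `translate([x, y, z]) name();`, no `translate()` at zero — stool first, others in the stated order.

stool();
translate([857, 0, 0]) stool();
translate([0, 0, 414]) beam(1134);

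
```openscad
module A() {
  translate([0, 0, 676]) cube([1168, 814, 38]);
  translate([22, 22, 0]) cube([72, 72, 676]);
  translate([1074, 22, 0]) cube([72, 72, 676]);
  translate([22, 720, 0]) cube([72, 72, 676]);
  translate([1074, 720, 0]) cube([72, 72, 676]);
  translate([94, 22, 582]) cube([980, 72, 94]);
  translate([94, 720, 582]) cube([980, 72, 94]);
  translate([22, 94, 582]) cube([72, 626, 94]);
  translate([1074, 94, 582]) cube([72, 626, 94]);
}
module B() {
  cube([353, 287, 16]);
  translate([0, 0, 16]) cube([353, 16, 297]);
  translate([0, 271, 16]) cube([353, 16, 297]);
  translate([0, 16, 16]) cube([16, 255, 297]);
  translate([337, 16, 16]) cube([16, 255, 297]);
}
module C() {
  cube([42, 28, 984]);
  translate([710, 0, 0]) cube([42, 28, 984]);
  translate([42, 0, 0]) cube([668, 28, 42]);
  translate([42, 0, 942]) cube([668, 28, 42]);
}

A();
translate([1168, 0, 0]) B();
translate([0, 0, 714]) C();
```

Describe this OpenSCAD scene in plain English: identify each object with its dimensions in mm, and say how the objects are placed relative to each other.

A is a table: top 1168 mm (x) × 814 mm (y), 38 mm thick, upper face at z = 714 mm, on four 72×72 mm square legs, each inset 22 mm from the nearest pair of top edges, running from z = 0 to the bottom of the top. Four apron rails, 72 mm thick and 94 mm tall, run between adjacent legs with their top edges flush with the underside of the top and their outer faces flush with the legs' outer faces.

B is an open-topped rectangular box: outside dimensions 353×287×313 mm, with a uniform wall and base thickness of 16 mm. The base is a full 353×287 slab on the floor; four walls sit on top of the base. The front and back walls (the −y and +y sides) span the full width; the two side walls fit between them.

C is a rectangular picture frame lying in the x–z plane (depth along y). The opening is 668 mm wide (x) by 900 mm tall (z), surrounded by a border 42 mm wide on all four sides. The frame is 28 mm deep and is made of two full-height vertical stiles with two horizontal rails fitted between them.

The open box is against the table's +x side, with their −y faces flush. The picture frame is on top of the table.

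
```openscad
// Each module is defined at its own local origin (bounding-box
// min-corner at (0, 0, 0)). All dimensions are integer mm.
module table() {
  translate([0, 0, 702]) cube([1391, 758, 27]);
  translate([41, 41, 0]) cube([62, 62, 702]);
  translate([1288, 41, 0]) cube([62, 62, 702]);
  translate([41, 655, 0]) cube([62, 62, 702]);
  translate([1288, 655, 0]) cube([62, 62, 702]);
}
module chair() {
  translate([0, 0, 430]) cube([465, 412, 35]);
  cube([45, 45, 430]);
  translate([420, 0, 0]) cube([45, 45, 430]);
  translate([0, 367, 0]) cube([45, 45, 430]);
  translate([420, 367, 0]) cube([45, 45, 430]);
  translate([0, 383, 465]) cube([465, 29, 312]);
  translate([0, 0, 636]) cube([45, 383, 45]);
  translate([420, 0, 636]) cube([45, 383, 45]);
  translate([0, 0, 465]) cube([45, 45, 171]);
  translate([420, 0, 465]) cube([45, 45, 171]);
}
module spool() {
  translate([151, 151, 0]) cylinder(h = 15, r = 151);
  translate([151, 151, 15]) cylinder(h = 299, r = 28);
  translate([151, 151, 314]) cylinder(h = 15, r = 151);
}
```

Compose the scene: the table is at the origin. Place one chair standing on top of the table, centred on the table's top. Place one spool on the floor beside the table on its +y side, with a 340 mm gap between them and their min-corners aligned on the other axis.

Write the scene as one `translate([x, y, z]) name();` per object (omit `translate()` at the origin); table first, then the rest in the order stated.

table();
translate([463, 173, 729]) chair();
translate([0, 1098, 0]) spool();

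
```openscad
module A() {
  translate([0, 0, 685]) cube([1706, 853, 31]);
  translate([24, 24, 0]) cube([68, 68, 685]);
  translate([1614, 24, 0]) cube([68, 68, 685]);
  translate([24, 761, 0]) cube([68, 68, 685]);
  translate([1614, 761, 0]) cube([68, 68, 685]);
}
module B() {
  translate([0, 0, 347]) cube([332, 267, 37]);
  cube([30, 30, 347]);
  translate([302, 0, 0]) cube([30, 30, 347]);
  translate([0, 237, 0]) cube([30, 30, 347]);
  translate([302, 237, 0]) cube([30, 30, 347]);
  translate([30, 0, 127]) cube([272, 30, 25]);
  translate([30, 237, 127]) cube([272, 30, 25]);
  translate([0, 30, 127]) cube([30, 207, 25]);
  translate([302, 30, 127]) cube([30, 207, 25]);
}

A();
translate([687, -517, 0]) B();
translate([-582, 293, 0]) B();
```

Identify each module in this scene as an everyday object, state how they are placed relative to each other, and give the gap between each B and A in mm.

A is a table. B is a stool. Two stools sit around the table at the −y, −x sides. The gap between each stool and the table is 250 mm.

Each stool's nearest face is 250 mm from the table's bounding box.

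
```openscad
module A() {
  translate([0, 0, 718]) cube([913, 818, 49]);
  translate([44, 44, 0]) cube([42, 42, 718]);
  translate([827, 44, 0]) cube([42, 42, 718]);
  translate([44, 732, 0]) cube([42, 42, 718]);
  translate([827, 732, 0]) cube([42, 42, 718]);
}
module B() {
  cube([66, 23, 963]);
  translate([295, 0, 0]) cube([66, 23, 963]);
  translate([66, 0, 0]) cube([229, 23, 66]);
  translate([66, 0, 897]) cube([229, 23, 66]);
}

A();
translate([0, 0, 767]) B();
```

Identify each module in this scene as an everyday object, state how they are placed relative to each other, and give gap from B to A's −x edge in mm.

A is a table. B is a picture frame. The picture frame is on top of the table. The gap from the picture frame to the table's −x edge is 0 mm.

The picture frame's min-x is at 0; the table's min-x is 0; gap = 0 mm.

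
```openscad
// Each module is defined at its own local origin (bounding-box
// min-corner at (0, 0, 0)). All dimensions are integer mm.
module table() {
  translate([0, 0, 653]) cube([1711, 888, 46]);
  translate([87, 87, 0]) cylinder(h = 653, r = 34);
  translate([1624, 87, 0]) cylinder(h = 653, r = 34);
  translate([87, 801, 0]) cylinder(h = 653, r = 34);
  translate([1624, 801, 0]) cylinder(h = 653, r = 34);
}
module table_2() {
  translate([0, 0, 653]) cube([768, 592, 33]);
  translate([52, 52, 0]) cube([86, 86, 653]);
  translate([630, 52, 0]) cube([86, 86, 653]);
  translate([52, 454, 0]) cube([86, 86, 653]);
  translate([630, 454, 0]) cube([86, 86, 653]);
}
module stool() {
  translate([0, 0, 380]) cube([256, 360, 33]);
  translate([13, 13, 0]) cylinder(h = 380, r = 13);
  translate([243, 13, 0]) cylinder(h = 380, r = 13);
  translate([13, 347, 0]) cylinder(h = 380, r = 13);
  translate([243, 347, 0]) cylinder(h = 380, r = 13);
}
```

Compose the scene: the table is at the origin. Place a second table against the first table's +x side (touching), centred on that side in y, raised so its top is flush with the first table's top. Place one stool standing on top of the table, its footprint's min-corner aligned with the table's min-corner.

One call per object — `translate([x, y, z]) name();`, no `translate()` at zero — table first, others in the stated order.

table();
translate([1711, 148, 13]) table_2();
translate([0, 0, 699]) stool();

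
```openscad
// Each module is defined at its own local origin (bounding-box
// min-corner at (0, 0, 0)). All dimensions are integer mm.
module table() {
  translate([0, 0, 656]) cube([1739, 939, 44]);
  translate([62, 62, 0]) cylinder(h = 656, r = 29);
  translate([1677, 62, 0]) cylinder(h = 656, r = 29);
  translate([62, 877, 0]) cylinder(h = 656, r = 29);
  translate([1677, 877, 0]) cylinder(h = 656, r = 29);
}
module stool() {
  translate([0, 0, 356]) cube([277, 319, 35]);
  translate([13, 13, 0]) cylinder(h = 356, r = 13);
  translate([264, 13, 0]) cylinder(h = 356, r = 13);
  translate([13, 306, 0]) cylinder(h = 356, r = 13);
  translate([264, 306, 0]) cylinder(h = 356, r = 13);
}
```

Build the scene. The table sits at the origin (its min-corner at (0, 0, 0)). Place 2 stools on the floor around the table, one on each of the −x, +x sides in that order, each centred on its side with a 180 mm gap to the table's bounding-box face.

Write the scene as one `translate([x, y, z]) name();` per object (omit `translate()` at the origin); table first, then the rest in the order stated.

table();
translate([-457, 310, 0]) stool();
translate([1919, 310, 0]) stool();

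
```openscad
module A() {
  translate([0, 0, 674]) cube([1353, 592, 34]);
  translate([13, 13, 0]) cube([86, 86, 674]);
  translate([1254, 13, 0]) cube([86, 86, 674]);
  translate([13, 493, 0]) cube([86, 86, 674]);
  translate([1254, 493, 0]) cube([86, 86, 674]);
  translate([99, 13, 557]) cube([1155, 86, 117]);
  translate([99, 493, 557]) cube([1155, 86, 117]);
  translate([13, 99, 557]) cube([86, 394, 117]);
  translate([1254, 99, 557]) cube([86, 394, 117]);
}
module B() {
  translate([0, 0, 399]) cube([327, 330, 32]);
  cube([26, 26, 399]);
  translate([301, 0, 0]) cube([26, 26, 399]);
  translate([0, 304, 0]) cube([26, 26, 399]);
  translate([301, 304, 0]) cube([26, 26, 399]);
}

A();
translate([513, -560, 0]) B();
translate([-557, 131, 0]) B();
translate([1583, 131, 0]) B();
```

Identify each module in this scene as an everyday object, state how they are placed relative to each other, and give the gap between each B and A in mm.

Each stool's nearest face is 230 mm from the table's bounding box.

A is a table. B is a stool. Three stools sit around the table at the −y, −x, +x sides. The gap between each stool and the table is 230 mm.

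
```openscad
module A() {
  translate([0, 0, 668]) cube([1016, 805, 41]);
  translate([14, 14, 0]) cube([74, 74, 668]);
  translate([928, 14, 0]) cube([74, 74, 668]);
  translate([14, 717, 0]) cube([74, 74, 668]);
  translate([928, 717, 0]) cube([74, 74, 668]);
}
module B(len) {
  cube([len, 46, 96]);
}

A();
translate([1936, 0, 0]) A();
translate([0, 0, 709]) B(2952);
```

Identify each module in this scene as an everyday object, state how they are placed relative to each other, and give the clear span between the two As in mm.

A is a table. B is a beam. A beam spans the tops of two tables. The clear span between the two tables is 920 mm.

Second table starts at x = 1936; first ends at x = 1016; clear span = 1936 − 1016 = 920 mm.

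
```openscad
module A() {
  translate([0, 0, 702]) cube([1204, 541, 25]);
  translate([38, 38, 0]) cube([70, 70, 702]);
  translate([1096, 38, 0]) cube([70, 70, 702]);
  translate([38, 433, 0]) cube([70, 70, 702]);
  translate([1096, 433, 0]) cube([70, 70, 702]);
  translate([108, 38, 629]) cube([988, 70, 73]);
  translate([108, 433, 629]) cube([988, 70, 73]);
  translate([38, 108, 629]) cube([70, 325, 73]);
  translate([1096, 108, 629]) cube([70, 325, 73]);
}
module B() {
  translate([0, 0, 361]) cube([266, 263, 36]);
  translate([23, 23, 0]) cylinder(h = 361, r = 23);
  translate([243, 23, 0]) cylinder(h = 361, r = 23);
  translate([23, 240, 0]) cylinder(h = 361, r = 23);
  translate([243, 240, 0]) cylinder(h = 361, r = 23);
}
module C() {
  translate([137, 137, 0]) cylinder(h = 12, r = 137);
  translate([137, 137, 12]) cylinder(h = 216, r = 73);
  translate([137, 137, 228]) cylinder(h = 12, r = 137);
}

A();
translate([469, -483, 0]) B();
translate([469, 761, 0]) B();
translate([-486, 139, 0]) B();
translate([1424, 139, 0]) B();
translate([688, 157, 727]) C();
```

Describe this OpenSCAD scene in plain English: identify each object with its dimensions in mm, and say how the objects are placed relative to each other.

A is a table with a 1204×541 mm rectangular top, 25 mm thick, top surface at z = 727 mm, supported by four 70×70 mm square legs, each inset 38 mm from the nearest pair of top edges, running from the floor. Four apron rails, 70 mm thick and 73 mm tall, run between adjacent legs with their top edges flush with the underside of the top and their outer faces flush with the legs' outer faces.

B is a four-legged stool. The seat is 266×263 mm, 36 mm thick, top at z = 397 mm. It stands on four round legs, each 46 mm in diameter, from z = 0 to the seat underside, each leg's axis is inset half a diameter from the nearest pair of seat edges (so the leg's bounding box is flush with the corner).

C is a spool: two coaxial disc flanges of radius 137 mm and thickness 12 mm, joined by a core cylinder of radius 73 mm and height 216 mm. The lower flange rests on z = 0 and the three cylinders share a vertical axis.

Four stools sit around the table at the −y, +y, −x, +x sides. The spool is on top of the table.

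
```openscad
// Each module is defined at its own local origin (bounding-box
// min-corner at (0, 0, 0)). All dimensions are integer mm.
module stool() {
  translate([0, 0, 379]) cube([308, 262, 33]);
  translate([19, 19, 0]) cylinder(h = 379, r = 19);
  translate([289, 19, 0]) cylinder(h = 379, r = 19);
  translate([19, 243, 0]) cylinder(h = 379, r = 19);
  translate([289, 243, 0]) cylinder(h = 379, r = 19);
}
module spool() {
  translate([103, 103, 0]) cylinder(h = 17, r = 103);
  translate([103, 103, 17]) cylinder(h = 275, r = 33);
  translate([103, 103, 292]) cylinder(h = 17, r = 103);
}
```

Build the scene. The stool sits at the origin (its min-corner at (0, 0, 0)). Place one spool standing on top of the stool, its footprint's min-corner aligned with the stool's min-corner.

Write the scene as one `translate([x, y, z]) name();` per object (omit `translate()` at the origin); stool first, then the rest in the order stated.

stool();
translate([0, 0, 412]) spool();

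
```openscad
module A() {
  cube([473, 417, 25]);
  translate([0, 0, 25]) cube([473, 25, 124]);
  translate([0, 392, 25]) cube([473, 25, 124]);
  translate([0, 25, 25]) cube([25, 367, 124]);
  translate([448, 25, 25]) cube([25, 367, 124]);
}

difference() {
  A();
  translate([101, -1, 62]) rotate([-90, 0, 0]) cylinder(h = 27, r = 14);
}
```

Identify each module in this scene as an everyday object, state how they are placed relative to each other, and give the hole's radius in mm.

A is an open box. The open box has a circular hole through its front wall. The hole's radius is 14 mm.

The subtracted cylinder has r = 14 mm.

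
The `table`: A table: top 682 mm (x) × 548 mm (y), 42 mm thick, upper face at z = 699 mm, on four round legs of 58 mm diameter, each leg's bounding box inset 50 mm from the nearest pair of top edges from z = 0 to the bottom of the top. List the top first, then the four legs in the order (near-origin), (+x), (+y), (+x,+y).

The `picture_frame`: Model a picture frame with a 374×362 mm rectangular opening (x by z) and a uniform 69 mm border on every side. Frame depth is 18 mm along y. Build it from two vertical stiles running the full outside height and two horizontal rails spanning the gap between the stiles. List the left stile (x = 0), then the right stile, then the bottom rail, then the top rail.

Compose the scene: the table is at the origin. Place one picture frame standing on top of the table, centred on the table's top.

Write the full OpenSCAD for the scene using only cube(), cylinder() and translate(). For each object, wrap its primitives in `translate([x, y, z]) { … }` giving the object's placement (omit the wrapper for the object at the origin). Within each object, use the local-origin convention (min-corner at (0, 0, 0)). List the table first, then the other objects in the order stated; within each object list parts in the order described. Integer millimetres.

translate([0, 0, 657]) cube([682, 548, 42]);
translate([79, 79, 0]) cylinder(h = 657, r = 29);
translate([603, 79, 0]) cylinder(h = 657, r = 29);
translate([79, 469, 0]) cylinder(h = 657, r = 29);
translate([603, 469, 0]) cylinder(h = 657, r = 29);
translate([85, 265, 699]) {
  cube([69, 18, 500]);
  translate([443, 0, 0]) cube([69, 18, 500]);
  translate([69, 0, 0]) cube([374, 18, 69]);
  translate([69, 0, 431]) cube([374, 18, 69]);
}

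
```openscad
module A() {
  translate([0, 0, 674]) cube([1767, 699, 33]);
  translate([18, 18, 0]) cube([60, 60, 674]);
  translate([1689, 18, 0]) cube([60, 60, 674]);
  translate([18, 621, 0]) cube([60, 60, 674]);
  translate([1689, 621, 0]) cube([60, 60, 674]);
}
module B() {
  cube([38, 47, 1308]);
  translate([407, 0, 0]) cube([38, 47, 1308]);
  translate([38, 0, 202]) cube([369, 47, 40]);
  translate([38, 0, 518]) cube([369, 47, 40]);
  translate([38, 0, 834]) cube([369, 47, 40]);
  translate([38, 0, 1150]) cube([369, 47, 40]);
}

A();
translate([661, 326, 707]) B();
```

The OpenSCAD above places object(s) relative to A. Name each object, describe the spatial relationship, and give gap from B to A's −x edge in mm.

A is a table. B is a ladder. The ladder is on top of the table, centred. The gap from the ladder to the table's −x edge is 661 mm.

The ladder's min-x is at 661; the table's min-x is 0; gap = 661 mm.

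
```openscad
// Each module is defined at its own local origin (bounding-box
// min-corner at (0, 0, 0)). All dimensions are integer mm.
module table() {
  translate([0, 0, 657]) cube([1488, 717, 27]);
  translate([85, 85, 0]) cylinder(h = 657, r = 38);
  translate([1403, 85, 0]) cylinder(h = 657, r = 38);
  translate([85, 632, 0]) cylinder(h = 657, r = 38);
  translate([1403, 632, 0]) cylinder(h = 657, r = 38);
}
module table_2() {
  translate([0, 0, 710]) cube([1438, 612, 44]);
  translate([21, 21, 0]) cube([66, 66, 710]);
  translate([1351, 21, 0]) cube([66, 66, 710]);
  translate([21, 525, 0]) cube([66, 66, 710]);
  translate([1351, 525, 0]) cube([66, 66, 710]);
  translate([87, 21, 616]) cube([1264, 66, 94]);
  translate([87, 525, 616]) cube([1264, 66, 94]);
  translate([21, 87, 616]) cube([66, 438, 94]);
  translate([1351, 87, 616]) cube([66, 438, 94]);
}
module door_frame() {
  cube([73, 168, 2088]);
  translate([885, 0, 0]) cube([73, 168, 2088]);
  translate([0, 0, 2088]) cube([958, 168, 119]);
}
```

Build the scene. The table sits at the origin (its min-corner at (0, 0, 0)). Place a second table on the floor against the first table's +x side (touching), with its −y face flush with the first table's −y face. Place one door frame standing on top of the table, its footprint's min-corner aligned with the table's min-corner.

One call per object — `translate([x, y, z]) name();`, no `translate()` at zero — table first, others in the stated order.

table();
translate([1488, 0, 0]) table_2();
translate([0, 0, 684]) door_frame();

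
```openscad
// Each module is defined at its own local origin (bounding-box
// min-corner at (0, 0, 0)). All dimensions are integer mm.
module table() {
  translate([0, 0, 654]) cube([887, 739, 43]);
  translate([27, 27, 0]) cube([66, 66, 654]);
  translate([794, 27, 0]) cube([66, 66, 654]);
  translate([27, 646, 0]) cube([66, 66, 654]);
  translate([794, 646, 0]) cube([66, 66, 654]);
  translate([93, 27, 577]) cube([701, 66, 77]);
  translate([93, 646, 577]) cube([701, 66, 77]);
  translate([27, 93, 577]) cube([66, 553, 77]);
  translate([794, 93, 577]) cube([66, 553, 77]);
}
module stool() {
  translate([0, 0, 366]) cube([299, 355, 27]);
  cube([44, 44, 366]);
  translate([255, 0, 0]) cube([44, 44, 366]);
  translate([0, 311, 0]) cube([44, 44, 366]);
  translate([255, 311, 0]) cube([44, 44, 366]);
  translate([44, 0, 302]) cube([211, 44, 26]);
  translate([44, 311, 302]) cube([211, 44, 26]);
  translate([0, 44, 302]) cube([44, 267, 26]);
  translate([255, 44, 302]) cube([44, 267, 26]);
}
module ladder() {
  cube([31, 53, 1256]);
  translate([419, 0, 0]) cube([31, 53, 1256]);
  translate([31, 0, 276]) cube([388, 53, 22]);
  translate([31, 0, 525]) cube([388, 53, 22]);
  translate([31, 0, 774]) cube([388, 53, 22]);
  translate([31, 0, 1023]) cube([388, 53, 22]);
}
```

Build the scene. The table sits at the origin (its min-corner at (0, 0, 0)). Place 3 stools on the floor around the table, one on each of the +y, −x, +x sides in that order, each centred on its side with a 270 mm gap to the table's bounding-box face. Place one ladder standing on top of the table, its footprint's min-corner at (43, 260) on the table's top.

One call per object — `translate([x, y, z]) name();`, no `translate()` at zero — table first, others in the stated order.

table();
translate([294, 1009, 0]) stool();
translate([-569, 192, 0]) stool();
translate([1157, 192, 0]) stool();
translate([43, 260, 697]) ladder();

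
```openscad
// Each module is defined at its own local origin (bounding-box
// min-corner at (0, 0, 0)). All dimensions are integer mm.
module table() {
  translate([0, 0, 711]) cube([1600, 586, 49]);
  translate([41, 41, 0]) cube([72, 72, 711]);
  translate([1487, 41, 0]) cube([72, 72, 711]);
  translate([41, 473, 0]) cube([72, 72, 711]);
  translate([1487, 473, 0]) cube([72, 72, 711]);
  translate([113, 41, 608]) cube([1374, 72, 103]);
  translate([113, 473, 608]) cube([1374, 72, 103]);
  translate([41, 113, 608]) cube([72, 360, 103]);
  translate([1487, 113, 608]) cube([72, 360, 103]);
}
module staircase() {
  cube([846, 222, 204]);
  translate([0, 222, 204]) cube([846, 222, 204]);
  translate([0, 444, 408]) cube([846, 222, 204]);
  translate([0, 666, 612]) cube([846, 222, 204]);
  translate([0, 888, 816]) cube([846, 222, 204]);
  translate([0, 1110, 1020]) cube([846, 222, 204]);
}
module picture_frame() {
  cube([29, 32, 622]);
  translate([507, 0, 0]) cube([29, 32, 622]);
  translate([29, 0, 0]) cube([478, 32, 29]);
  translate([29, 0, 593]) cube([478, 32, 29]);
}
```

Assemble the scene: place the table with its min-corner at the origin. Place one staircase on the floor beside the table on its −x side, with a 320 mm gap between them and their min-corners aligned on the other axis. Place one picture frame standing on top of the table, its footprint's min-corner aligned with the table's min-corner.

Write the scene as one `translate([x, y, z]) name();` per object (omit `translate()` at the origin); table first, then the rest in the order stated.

table();
translate([-1166, 0, 0]) staircase();
translate([0, 0, 760]) picture_frame();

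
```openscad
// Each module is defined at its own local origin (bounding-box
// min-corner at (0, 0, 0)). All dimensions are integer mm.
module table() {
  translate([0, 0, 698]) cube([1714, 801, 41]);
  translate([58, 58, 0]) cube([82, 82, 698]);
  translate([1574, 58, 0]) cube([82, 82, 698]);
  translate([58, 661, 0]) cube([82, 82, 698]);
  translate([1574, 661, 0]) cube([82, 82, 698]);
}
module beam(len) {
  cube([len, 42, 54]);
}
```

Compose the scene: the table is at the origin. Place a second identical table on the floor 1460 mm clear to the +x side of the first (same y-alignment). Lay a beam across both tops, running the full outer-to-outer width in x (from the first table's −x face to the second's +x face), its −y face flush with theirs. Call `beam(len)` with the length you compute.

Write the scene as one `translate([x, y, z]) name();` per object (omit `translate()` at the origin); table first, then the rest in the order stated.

table();
translate([3174, 0, 0]) table();
translate([0, 0, 739]) beam(4888);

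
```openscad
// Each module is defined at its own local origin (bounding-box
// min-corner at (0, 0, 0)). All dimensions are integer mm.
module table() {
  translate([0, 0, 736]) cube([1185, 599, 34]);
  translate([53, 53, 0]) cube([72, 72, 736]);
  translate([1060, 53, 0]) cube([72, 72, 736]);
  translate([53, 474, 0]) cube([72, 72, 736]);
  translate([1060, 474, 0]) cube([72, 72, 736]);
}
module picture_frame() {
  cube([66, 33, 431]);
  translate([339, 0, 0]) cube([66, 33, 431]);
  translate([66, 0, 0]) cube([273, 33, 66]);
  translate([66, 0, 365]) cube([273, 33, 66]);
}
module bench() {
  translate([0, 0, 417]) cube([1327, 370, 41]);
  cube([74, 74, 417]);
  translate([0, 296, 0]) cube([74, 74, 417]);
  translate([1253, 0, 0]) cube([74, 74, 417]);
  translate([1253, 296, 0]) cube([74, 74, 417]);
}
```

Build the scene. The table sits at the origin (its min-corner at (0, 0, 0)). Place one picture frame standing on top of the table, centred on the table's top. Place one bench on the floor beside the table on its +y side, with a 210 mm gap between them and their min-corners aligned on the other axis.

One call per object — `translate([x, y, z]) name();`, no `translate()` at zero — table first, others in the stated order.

table();
translate([390, 283, 770]) picture_frame();
translate([0, 809, 0]) bench();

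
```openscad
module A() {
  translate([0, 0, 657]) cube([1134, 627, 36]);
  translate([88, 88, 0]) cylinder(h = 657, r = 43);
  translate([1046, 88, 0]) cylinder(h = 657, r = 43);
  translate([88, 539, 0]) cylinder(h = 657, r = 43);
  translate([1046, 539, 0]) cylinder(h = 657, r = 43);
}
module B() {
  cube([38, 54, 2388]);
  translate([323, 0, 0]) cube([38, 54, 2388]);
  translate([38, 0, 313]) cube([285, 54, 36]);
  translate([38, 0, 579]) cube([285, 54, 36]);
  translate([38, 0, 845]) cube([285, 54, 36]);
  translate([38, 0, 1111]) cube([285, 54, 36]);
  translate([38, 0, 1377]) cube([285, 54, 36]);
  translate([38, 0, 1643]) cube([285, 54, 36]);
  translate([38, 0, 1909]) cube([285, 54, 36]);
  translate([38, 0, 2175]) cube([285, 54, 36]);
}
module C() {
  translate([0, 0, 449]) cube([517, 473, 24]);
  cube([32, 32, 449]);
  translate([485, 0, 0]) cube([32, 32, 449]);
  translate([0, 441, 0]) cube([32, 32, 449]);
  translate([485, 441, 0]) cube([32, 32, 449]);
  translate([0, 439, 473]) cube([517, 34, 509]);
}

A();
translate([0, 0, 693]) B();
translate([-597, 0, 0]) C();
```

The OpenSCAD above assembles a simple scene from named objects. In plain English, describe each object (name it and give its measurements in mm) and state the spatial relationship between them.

A is a rectangular dining table. The top is 1134×627×36 mm with its upper surface at z = 693 mm. It stands on four round legs of 86 mm diameter, each leg's bounding box inset 45 mm from the nearest pair of top edges, running from the floor to the underside of the top.

B is a straight ladder. Two 38×54 mm vertical rails, 2388 mm tall, stand 361 mm apart (outside-to-outside) with their front faces coplanar on the −y side. 8 rungs, each 54 mm deep and 36 mm tall, span between the inner faces of the rails, front faces flush with the rails. The lowest rung's underside is at z = 313 mm and rungs are spaced 266 mm apart (underside to underside).

C is a chair: 517×473 mm seat, 24 mm thick, top at z = 473 mm, on four 32 mm square corner legs flush with the seat edges. A 34 mm thick backrest slab spans the full seat width, extending 509 mm above the seat top, its back face flush with the seat's +y edge.

The ladder is on top of the table. The chair is on the floor beside the table on its −x side.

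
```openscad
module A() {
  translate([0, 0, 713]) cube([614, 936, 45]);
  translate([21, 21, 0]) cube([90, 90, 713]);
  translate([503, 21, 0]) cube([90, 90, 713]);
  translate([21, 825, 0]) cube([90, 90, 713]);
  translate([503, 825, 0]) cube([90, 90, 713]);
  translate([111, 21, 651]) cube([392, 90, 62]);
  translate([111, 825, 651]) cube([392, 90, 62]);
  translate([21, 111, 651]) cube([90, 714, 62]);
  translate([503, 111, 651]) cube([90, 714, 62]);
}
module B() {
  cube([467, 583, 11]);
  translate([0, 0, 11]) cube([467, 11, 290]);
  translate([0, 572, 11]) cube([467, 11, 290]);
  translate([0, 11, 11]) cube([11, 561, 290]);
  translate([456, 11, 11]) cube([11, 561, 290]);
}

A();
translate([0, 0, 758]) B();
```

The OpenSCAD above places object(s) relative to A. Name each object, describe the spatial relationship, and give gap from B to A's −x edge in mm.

The open box's min-x is at 0; the table's min-x is 0; gap = 0 mm.

A is a table. B is an open box. The open box is on top of the table. The gap from the open box to the table's −x edge is 0 mm.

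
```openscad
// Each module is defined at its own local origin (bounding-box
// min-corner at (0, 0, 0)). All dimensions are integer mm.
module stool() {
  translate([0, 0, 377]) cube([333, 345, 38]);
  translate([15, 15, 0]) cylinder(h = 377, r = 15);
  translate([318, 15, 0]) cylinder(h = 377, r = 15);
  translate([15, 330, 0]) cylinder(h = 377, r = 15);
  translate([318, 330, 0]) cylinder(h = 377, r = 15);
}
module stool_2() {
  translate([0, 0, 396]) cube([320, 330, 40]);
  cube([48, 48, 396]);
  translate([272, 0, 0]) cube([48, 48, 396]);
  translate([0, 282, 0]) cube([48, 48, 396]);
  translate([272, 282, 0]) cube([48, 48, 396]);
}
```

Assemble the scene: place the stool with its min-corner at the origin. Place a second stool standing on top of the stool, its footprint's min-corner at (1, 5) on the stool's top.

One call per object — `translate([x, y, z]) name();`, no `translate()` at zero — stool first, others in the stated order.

stool();
translate([1, 5, 415]) stool_2();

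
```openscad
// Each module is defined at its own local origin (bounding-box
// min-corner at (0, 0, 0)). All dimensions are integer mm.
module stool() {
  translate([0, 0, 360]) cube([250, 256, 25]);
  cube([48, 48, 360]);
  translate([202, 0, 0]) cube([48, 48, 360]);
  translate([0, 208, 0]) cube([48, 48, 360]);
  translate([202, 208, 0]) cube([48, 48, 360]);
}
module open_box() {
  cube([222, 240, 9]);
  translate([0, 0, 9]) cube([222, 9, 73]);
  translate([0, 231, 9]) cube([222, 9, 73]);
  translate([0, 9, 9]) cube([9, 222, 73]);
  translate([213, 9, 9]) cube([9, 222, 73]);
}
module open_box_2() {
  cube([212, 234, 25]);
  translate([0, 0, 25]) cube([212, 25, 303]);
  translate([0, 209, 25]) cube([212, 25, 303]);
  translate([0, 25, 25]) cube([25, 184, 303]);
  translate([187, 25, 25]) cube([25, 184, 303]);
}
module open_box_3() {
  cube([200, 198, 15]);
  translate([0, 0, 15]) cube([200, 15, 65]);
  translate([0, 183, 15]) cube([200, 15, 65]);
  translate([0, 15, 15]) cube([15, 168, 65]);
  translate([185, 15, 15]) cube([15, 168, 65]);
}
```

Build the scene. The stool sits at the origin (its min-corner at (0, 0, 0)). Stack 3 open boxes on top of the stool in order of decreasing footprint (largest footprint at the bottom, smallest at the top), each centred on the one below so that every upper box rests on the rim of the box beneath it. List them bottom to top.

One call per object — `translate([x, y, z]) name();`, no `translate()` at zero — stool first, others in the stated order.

stool();
translate([14, 8, 385]) open_box();
translate([19, 11, 467]) open_box_2();
translate([25, 29, 795]) open_box_3();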